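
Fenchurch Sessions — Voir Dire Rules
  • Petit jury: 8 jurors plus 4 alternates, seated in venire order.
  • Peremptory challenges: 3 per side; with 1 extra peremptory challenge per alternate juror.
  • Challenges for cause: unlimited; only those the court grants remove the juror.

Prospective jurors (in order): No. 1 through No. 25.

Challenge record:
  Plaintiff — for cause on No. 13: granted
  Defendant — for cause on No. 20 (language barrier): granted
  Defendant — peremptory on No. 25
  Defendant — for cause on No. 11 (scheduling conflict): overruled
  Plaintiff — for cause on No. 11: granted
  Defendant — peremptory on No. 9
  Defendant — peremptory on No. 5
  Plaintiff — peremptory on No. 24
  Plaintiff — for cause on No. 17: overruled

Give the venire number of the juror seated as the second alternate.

Removed: #5, #9, #11, #13, #20, #24, #25. (#17 stays — for-cause denied.)
Filling seats in venire order through position 10: #1, #2, #3, #4, #6, #7, #8, #10, #12, #14.
So alternate 2 is #14.

14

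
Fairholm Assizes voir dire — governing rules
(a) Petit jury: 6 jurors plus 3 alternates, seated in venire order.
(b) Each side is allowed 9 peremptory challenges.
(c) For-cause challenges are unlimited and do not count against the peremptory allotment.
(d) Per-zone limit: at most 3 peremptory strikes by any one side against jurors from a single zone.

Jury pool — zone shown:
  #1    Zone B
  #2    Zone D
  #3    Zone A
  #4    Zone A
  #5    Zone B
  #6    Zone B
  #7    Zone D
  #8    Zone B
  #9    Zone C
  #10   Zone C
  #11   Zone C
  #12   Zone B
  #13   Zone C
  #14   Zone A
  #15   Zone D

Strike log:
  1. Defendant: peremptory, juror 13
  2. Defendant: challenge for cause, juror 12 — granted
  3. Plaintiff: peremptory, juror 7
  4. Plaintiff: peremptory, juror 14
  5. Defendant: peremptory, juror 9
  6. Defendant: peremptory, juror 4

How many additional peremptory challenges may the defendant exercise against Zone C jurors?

Defendant peremptories so far: #13, #9, #4 — 3 of 9 used, 6 left overall.
Against Zone C: #13, #9 — 2 used; per-zone cap 3 leaves 1.
Binding limit: min(6, 1) = 1.

1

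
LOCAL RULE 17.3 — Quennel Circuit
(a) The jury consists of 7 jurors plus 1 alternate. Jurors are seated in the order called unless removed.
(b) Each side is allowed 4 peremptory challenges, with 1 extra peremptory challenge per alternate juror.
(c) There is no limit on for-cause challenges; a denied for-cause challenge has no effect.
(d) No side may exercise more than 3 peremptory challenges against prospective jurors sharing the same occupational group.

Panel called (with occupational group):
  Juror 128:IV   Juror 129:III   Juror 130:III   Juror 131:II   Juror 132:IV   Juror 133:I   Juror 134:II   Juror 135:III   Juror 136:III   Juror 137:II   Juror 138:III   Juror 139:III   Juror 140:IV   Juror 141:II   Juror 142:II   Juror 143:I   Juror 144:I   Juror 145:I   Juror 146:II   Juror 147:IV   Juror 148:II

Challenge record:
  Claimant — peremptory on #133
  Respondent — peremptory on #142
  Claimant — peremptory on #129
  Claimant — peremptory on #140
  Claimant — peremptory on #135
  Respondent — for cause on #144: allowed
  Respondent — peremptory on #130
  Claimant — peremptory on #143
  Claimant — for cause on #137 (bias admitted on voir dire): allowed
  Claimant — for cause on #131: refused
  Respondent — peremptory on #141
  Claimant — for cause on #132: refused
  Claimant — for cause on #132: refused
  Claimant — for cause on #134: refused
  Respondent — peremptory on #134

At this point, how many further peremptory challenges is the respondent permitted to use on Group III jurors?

Respondent peremptories so far: #142, #130, #141, #134 — 4 of 5 used, 1 left overall.
Against Group III: #130 — 1 used; per-group cap 3 leaves 2.
Binding limit: min(1, 2) = 1.

1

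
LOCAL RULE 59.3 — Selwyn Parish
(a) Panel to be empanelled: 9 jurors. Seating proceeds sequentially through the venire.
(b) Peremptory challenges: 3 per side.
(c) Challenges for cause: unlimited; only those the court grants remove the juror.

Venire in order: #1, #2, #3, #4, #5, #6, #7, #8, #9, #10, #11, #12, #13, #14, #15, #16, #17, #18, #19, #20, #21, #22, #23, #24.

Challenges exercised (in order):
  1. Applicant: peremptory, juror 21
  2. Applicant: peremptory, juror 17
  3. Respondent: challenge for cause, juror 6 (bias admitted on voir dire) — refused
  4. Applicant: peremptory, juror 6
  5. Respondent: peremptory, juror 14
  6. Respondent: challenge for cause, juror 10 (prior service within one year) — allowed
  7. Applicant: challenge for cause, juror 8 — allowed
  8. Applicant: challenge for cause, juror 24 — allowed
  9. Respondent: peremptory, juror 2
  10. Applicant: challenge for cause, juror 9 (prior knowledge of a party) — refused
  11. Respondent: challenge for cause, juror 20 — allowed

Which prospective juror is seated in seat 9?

Removed: #2, #6, #8, #10, #14, #17, #20, #21, #24. (#9 stays — for-cause denied.)
Seating in order: seats 1–9 → #1, #3, #4, #5, #7, #9, #11, #12, #13.
So seat 9 is #13.

13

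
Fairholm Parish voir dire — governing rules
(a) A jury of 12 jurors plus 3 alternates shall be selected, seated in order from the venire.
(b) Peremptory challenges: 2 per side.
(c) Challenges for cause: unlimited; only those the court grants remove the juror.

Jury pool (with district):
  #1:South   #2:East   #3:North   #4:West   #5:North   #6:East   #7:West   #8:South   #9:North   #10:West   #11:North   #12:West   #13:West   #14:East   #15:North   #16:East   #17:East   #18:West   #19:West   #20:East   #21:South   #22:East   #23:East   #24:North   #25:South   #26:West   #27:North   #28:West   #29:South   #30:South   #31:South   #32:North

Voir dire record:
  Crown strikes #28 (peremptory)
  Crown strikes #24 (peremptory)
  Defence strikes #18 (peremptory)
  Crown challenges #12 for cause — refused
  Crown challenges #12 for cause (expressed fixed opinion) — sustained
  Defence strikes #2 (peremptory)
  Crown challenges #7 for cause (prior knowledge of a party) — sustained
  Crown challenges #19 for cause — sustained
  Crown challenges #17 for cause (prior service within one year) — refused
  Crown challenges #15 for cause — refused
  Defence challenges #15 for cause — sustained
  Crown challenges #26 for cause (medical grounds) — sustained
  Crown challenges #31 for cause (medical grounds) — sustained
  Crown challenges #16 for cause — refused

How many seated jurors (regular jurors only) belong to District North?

Removed: #2, #7, #12, #15, #18, #19, #24, #26, #28, #31.
Seated jurors 1–12: #1, #3, #4, #5, #6, #8, #9, #10, #11, #13, #14, #16 (alternates #17, #20, #21 not counted).
Of those, in District North: #3, #5, #9, #11 → 4.

4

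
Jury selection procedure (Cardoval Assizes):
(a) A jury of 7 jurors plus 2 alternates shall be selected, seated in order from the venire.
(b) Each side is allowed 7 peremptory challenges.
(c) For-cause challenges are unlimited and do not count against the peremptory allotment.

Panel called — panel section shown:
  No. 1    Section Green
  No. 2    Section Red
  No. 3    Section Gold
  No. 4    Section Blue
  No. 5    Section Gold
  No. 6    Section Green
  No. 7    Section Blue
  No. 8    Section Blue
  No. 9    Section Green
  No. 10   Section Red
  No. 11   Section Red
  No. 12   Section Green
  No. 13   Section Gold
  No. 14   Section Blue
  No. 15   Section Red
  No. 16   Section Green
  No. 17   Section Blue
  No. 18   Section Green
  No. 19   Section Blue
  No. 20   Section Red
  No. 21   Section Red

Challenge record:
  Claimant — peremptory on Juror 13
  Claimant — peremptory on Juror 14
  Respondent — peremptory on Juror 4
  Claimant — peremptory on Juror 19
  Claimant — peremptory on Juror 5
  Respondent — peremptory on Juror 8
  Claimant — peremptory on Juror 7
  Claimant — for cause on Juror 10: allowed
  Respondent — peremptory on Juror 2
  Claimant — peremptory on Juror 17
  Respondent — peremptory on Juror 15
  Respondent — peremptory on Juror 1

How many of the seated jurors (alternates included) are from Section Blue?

0

Removed: #1, #2, #4, #5, #7, #8, #10, #13, #14, #15, #17, #19.
Seated (9 incl. alternates): #3, #6, #9, #11, #12, #16, #18, #20, #21.
None of those are in Section Blue → 0.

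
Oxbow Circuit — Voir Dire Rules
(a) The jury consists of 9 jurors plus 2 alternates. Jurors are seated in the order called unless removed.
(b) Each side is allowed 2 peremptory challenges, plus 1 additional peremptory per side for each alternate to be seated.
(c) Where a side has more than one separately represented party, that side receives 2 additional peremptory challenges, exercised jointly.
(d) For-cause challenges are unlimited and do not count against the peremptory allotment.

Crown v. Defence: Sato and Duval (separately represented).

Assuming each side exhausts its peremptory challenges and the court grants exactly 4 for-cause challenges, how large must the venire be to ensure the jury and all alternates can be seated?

Seats to fill: 9 + 2 alternates = 11.
Peremptories — Crown: 2 + 1×2 = 4; Defence: 2 + 1×2 + 2 = 6; total 10.
For-cause removals: 4.
Minimum venire: 11 + 10 + 4 = 25.

25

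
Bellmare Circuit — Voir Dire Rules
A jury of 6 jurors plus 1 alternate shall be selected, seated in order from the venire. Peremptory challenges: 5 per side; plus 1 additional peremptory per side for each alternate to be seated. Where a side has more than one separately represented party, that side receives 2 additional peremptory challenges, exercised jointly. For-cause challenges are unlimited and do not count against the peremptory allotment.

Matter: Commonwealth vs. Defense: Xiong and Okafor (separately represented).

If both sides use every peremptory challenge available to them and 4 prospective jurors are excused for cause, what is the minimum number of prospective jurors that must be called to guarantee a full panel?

Seats to fill: 6 + 1 alternates = 7.
Peremptories — Commonwealth: 5 + 1×1 = 6; Defense: 5 + 1×1 + 2 = 8; total 14.
For-cause removals: 4.
Minimum venire: 7 + 14 + 4 = 25.

25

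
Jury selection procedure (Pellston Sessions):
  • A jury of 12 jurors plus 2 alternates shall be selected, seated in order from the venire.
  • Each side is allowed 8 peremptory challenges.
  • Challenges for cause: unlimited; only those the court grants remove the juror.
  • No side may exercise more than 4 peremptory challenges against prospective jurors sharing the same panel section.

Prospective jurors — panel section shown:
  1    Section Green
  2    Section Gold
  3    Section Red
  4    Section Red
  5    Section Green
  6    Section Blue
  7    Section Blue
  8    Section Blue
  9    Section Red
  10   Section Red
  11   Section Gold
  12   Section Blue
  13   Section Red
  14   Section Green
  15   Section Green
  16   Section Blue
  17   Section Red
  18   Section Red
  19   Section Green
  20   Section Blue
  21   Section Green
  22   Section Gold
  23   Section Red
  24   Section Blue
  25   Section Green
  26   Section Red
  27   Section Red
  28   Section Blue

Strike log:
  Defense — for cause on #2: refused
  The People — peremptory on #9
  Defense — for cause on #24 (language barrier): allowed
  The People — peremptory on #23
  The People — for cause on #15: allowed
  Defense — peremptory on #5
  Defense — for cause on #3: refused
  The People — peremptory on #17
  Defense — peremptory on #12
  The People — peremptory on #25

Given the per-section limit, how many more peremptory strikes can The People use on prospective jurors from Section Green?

The People peremptories so far: #9, #23, #17, #25 — 4 of 8 used, 4 left overall.
Against Section Green: #25 — 1 used; per-section cap 4 leaves 3.
Binding limit: min(4, 3) = 3.

3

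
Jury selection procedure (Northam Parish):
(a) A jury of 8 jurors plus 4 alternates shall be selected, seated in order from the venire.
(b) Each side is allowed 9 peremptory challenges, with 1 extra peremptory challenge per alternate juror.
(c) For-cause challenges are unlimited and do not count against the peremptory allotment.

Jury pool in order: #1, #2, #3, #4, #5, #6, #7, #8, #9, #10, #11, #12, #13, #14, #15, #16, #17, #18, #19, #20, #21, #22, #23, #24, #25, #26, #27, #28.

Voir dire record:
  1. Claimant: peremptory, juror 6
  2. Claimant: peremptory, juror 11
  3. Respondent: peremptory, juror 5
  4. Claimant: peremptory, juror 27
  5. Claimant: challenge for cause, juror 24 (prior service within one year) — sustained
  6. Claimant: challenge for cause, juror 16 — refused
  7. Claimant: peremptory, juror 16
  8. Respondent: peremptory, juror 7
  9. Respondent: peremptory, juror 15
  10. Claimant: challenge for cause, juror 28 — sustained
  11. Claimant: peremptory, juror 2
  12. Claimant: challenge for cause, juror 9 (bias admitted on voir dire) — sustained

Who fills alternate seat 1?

Removed: #2, #5, #6, #7, #9, #11, #15, #16, #24, #27, #28.
Seating in order: seats 1–8 → #1, #3, #4, #8, #10, #12, #13, #14; alternates → #17, #18, #19, #20.
So alternate 1 is #17.

17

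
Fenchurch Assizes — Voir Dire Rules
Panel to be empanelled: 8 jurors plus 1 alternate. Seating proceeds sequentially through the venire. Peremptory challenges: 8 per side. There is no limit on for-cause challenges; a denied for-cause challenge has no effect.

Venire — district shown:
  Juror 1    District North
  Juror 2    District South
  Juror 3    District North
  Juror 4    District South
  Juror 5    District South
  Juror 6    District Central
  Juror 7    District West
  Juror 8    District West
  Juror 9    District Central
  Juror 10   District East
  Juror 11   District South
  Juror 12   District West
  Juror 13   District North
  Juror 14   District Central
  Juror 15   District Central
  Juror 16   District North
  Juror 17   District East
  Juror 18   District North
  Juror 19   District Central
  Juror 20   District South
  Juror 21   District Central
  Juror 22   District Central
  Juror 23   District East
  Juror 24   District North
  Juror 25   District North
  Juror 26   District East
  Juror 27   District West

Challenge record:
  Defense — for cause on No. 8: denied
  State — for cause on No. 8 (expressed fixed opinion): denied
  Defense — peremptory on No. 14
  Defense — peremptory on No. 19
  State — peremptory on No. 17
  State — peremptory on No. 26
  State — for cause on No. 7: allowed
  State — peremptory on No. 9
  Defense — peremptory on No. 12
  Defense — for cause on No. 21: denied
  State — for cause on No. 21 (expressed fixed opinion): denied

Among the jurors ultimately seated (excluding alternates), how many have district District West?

Removed: #7, #9, #12, #14, #17, #19, #26.
Seated jurors 1–8: #1, #2, #3, #4, #5, #6, #8, #10 (alternates #11 not counted).
Of those, in District West: #8 → 1.

1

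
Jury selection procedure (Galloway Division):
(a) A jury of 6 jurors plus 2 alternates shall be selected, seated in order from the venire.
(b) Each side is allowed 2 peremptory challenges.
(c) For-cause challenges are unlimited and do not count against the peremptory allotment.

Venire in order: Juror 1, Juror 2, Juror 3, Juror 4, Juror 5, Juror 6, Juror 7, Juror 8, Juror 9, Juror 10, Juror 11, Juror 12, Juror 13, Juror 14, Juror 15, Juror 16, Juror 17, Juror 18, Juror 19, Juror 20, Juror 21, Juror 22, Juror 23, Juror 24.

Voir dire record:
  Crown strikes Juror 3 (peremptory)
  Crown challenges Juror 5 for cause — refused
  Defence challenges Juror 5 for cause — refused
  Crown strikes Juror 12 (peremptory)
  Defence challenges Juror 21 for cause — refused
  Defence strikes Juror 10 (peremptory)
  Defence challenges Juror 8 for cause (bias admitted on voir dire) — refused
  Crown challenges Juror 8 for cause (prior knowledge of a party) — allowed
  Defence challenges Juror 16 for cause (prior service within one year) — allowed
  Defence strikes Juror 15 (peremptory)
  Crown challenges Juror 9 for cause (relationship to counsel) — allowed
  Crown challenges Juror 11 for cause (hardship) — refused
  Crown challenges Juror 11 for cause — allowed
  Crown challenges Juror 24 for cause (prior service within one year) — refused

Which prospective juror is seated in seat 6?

Removed: #3, #8, #9, #10, #11, #12, #15, #16. (#5, #21, #24 stay — for-cause denied.)
Filling seats in venire order through position 6: #1, #2, #4, #5, #6, #7.
So seat 6 is #7.

7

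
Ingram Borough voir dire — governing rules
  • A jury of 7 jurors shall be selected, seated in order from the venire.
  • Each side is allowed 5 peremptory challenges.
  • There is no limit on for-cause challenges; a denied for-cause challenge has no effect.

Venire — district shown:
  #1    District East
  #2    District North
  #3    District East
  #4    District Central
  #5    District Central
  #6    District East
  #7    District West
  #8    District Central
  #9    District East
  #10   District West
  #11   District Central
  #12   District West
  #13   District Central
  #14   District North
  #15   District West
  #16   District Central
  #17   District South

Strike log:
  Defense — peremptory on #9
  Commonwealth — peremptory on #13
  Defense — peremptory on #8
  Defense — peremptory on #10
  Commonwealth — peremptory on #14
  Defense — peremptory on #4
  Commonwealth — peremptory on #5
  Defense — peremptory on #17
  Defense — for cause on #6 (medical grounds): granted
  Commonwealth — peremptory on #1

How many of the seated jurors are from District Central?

2

Removed: #1, #4, #5, #6, #8, #9, #10, #13, #14, #17.
Seated jurors 1–7: #2, #3, #7, #11, #12, #15, #16.
Of those, in District Central: #11, #16 → 2.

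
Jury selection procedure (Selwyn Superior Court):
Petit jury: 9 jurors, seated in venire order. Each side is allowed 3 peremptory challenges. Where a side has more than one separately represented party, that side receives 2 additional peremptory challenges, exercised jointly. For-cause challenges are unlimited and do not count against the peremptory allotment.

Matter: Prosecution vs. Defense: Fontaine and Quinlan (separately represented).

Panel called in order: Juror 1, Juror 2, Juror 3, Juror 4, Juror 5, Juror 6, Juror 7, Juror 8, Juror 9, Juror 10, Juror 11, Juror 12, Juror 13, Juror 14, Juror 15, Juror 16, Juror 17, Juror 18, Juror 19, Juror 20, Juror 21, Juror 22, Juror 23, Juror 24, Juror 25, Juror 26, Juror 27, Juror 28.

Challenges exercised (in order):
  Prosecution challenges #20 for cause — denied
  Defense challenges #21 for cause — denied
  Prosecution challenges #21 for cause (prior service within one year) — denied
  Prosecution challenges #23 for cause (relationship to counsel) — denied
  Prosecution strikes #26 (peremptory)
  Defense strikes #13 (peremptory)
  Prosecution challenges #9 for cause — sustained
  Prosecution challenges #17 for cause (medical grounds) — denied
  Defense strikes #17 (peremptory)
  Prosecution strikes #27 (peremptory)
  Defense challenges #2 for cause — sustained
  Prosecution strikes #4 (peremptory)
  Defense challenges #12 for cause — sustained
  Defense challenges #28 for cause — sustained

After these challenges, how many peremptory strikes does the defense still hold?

3

Defense allotment: 3 base + 2 multi-party = 5.
Defense peremptories used: #13, #17 — 2 (for-cause on #21, #2, #12, #28 don't count).
Remaining: 5 − 2 = 3.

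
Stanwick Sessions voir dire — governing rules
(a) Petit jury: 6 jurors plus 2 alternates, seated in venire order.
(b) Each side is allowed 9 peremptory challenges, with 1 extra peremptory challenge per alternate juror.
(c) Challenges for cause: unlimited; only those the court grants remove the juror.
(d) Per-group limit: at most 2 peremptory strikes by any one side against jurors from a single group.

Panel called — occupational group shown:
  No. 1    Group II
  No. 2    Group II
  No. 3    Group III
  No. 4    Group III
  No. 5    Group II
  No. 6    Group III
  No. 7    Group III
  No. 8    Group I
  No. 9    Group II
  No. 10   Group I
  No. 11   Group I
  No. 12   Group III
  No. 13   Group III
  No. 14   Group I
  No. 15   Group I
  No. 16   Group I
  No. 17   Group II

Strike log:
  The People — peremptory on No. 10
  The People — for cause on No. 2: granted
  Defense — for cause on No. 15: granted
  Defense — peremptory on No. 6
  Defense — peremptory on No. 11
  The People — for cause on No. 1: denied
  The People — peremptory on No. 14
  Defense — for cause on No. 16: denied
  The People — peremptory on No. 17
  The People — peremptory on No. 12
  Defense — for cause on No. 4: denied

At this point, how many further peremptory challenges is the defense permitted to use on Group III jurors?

Defense peremptories so far: #6, #11 — 2 of 11 used, 9 left overall.
Against Group III: #6 — 1 used; per-group cap 2 leaves 1.
Binding limit: min(9, 1) = 1.

1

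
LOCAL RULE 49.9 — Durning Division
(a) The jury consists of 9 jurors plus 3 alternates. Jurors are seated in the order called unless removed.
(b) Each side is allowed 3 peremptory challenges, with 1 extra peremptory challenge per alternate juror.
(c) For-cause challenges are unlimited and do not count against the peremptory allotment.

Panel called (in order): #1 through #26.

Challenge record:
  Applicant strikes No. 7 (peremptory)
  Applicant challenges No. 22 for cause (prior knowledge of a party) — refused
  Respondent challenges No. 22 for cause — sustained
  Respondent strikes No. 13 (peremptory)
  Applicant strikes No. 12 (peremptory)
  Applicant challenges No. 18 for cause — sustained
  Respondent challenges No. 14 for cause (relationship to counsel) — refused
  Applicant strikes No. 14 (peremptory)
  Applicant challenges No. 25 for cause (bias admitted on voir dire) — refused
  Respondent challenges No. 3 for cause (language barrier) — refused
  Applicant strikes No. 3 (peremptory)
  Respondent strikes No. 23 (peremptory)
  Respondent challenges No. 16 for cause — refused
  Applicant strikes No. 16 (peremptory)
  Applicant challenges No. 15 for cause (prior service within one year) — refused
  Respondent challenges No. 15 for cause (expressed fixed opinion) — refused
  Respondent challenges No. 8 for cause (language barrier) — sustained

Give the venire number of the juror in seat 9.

15

Removed: #3, #7, #8, #12, #13, #14, #16, #18, #22, #23. (#15, #25 stay — for-cause denied.)
Filling seats in venire order through position 9: #1, #2, #4, #5, #6, #9, #10, #11, #15.
So seat 9 is #15.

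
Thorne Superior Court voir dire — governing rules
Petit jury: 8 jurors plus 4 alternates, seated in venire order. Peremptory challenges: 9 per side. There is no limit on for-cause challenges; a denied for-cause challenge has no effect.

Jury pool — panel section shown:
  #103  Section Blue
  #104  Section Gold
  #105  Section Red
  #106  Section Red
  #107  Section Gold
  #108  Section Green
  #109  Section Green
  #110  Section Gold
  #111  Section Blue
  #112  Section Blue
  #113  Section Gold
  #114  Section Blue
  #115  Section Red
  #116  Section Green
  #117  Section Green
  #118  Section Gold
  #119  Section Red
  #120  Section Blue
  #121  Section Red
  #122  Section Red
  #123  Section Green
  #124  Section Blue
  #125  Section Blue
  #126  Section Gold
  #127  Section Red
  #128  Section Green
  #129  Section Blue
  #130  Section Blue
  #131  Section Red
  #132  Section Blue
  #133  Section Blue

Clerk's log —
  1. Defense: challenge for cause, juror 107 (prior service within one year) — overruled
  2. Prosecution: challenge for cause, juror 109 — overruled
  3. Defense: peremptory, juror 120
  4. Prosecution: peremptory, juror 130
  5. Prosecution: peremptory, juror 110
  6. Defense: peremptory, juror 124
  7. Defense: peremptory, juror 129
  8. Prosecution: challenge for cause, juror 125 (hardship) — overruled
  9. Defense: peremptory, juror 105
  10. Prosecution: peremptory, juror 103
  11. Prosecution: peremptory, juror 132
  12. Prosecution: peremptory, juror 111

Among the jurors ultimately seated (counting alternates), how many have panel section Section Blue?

Removed: #103, #105, #110, #111, #120, #124, #129, #130, #132.
Seated (12 incl. alternates): #104, #106, #107, #108, #109, #112, #113, #114, #115, #116, #117, #118.
Of those, in Section Blue: #112, #114 → 2.

2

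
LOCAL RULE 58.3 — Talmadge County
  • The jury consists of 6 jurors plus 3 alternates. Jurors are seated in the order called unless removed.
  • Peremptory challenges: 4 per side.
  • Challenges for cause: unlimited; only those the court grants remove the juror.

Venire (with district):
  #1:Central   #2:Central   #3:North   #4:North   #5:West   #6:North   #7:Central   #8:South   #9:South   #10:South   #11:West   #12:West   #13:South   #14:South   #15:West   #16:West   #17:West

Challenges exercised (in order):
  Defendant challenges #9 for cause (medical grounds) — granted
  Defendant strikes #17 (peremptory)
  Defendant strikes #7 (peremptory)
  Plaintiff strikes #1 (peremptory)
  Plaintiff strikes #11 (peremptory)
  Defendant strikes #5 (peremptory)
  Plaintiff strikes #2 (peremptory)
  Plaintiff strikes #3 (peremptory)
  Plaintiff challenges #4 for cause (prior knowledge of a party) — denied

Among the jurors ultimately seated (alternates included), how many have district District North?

Removed: #1, #2, #3, #5, #7, #9, #11, #17.
Seated (9 incl. alternates): #4, #6, #8, #10, #12, #13, #14, #15, #16.
Of those, in District North: #4, #6 → 2.

2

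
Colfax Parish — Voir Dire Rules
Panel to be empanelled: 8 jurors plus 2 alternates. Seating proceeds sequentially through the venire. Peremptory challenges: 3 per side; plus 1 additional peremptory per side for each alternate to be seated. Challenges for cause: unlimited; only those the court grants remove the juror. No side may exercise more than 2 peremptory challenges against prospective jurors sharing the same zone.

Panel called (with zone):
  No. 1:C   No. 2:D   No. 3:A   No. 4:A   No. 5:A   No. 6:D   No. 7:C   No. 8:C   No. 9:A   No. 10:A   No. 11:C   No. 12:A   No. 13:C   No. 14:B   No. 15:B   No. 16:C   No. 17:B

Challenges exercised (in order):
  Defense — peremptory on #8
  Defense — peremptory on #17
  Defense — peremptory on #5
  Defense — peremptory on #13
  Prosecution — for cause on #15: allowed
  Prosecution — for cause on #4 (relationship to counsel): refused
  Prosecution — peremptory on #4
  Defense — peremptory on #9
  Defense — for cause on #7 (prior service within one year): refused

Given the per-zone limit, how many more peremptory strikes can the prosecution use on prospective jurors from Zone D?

2

Prosecution peremptories so far: #4 — 1 of 5 used, 4 left overall.
Against Zone D: none yet — per-zone cap 2 leaves 2.
Binding limit: min(4, 2) = 2.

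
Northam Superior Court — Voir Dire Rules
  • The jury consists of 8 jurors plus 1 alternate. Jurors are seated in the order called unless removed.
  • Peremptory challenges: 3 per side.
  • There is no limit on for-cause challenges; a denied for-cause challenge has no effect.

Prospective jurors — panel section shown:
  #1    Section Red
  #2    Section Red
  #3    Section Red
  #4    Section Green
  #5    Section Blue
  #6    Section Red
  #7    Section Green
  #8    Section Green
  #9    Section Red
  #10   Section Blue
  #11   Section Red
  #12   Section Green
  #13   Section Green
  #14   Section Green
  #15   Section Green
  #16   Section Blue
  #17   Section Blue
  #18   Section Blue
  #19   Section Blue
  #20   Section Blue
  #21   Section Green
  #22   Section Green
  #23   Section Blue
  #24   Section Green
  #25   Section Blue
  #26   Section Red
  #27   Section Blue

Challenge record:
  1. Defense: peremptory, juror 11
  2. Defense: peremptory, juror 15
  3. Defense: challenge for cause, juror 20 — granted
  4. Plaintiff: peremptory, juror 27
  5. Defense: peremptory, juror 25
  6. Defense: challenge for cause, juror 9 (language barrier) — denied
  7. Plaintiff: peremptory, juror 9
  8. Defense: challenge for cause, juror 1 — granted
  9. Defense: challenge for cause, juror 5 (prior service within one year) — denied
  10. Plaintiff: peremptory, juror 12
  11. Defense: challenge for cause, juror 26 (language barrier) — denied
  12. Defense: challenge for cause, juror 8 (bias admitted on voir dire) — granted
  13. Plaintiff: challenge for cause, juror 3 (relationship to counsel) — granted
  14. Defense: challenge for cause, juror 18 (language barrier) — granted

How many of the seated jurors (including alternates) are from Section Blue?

3

Removed: #1, #3, #8, #9, #11, #12, #15, #18, #20, #25, #27.
Seated (9 incl. alternates): #2, #4, #5, #6, #7, #10, #13, #14, #16.
Of those, in Section Blue: #5, #10, #16 → 3.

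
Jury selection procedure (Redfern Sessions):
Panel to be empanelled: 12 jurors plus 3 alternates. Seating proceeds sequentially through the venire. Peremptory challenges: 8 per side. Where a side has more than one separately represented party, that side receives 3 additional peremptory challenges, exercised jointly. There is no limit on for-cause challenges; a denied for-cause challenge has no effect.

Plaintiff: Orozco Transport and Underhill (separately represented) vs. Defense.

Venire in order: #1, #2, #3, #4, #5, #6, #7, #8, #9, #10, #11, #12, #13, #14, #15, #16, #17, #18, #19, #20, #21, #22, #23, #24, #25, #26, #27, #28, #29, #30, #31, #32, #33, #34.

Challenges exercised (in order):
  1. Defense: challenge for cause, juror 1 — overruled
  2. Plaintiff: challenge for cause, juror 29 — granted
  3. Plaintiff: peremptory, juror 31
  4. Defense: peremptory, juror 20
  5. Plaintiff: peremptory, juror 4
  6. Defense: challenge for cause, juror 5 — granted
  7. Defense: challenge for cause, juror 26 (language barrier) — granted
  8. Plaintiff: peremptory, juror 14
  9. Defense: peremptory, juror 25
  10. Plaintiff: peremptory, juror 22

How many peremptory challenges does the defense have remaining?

6

Defense allotment: 8.
Defense peremptories used: #20, #25 — 2 (for-cause on #1, #5, #26 don't count).
Remaining: 8 − 2 = 6.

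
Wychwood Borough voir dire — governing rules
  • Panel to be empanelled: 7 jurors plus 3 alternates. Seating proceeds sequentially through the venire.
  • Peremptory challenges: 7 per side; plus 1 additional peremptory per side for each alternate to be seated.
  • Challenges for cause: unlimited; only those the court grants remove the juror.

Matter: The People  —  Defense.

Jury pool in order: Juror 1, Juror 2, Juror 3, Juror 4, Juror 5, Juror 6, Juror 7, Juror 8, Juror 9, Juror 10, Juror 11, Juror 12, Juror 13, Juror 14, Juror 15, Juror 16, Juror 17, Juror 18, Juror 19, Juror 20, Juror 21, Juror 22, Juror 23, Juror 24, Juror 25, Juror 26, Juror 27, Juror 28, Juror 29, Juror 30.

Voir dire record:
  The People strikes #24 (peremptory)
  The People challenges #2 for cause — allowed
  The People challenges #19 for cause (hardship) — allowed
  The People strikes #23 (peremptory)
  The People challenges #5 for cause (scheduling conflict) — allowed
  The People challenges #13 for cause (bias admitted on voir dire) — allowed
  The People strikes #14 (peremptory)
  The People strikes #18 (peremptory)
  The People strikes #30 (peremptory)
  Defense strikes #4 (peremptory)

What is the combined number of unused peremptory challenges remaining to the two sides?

14

The People allotment: 7 base + 1 × 3 alternates = 10. Defense allotment: 7 base + 1 × 3 alternates = 10.
The People peremptories used: #24, #23, #14, #18, #30 — 5 (for-cause on #2, #19, #5, #13 don't count).
Defense peremptories used: #4 — 1.
Remaining: (10 − 5) + (10 − 1) = 14.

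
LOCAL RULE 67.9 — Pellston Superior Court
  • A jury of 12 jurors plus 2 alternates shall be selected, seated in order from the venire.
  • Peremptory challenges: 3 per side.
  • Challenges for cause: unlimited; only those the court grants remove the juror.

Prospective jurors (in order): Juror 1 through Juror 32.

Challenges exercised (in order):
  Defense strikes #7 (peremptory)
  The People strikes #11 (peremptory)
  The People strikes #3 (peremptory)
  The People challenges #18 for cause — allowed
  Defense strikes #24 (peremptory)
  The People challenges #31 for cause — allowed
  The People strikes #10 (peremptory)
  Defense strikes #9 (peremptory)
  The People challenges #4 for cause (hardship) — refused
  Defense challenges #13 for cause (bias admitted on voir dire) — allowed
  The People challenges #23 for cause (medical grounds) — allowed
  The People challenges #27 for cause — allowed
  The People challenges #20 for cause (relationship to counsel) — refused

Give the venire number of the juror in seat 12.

Removed: #3, #7, #9, #10, #11, #13, #18, #23, #24, #27, #31. (#4, #20 stay — for-cause denied.)
Filling seats in venire order through position 12: #1, #2, #4, #5, #6, #8, #12, #14, #15, #16, #17, #19.
So seat 12 is #19.

19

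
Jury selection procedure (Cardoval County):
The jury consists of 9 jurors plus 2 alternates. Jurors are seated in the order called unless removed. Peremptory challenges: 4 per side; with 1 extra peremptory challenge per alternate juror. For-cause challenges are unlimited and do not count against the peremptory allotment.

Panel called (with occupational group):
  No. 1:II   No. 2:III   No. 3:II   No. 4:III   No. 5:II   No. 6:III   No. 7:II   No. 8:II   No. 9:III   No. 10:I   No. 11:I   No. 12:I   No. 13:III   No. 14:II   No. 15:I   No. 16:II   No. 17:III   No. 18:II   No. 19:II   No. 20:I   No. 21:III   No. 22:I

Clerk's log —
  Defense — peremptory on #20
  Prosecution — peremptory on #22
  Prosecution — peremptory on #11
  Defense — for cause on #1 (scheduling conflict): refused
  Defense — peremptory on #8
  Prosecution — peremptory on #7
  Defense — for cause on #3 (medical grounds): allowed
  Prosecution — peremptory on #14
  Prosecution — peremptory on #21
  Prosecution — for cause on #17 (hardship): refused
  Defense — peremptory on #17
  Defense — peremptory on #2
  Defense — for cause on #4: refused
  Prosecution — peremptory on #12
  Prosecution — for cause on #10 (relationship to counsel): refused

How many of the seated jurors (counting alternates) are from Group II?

5

Removed: #2, #3, #7, #8, #11, #12, #14, #17, #20, #21, #22.
Seated (11 incl. alternates): #1, #4, #5, #6, #9, #10, #13, #15, #16, #18, #19.
Of those, in Group II: #1, #5, #16, #18, #19 → 5.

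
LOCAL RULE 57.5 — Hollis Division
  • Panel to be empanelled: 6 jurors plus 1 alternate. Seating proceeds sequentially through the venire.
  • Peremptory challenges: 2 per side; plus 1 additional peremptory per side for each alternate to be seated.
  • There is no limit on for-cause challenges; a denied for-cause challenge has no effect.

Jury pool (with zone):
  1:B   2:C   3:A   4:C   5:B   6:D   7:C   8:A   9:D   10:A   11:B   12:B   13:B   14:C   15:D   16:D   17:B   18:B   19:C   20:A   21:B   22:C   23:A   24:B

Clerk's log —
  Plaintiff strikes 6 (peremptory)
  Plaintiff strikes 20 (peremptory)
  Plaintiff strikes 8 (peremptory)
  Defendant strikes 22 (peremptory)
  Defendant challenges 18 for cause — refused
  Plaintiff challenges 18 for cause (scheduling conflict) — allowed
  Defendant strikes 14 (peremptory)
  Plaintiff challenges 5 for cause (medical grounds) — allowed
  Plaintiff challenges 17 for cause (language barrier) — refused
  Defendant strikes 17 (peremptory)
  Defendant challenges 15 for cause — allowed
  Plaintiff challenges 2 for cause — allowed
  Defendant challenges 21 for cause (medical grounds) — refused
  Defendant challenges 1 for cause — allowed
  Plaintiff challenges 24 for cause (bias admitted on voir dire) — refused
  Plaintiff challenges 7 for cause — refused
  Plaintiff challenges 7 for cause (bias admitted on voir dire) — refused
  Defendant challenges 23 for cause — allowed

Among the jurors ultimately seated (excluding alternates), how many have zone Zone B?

Removed: #1, #2, #5, #6, #8, #14, #15, #17, #18, #20, #22, #23.
Seated jurors 1–6: #3, #4, #7, #9, #10, #11 (alternates #12 not counted).
Of those, in Zone B: #11 → 1.

1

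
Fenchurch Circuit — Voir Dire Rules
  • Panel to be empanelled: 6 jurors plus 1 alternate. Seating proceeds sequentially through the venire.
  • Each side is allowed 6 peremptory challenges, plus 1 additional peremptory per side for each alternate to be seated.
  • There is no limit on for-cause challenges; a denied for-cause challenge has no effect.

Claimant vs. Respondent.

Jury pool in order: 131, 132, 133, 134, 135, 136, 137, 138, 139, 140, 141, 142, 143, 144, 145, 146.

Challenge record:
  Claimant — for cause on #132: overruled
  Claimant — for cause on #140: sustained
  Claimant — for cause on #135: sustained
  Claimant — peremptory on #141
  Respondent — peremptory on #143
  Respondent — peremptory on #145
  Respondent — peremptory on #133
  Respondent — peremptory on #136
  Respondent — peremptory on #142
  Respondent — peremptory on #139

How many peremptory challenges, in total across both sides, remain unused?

7

Claimant allotment: 6 base + 1 × 1 alternate = 7. Respondent allotment: 6 base + 1 × 1 alternate = 7.
Claimant peremptories used: #141 — 1 (for-cause on #132, #140, #135 don't count).
Respondent peremptories used: #143, #145, #133, #136, #142, #139 — 6.
Remaining: (7 − 1) + (7 − 6) = 7.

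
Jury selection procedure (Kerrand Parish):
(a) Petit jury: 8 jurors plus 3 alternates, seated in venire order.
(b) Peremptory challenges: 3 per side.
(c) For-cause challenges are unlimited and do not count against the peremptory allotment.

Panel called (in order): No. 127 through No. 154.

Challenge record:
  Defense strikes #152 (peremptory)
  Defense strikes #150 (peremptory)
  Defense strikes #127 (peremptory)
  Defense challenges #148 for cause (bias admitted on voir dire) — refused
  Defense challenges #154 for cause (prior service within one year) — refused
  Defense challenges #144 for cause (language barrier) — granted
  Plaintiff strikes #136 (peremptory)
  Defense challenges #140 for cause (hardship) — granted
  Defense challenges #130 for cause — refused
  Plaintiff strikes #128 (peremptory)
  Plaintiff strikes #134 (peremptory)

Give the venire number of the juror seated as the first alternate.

Removed: #127, #128, #134, #136, #140, #144, #150, #152. (#130, #148, #154 stay — for-cause denied.)
Seating in order: seats 1–8 → #129, #130, #131, #132, #133, #135, #137, #138; alternates → #139, #141, #142.
So alternate 1 is #139.

139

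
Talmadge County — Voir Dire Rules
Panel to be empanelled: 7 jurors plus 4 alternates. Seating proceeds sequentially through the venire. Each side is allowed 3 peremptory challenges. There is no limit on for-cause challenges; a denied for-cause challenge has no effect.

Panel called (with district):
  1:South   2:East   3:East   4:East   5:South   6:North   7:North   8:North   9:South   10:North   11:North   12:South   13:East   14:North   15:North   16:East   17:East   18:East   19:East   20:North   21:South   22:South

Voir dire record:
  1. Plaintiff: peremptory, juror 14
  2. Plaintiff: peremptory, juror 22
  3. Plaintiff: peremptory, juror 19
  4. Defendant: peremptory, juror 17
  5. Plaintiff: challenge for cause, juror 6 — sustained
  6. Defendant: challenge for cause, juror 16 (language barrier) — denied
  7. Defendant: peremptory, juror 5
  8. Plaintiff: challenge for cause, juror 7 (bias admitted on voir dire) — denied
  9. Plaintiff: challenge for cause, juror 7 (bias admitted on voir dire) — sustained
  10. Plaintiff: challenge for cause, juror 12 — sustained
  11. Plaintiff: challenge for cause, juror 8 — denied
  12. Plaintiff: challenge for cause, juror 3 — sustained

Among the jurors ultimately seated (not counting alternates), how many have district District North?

Removed: #3, #5, #6, #7, #12, #14, #17, #19, #22.
Seated jurors 1–7: #1, #2, #4, #8, #9, #10, #11 (alternates #13, #15, #16, #18 not counted).
Of those, in District North: #8, #10, #11 → 3.

3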